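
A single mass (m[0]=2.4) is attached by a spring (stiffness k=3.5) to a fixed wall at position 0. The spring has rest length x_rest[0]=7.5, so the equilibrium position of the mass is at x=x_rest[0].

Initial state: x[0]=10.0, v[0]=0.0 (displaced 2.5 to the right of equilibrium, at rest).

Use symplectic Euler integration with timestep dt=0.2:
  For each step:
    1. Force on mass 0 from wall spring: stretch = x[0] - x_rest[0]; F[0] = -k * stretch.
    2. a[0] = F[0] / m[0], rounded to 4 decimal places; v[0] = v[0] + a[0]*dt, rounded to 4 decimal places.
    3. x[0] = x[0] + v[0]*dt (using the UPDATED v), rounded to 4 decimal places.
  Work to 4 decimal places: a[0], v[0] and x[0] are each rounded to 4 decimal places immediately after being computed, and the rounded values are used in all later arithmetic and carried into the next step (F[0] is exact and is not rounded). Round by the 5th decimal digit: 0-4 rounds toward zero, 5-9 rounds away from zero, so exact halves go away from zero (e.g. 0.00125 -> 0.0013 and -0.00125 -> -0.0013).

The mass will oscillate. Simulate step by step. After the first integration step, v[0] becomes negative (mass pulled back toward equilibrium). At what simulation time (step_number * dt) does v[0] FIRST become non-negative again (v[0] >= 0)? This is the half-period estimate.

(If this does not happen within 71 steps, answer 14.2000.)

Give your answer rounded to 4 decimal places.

Answer: 2.6000

Derivation:
Step 0: x=[10.0000] v=[0.0000]
Step 1: x=[9.8542] v=[-0.7292]
Step 2: x=[9.5710] v=[-1.4158]
Step 3: x=[9.1670] v=[-2.0198]
Step 4: x=[8.6658] v=[-2.5060]
Step 5: x=[8.0966] v=[-2.8460]
Step 6: x=[7.4926] v=[-3.0200]
Step 7: x=[6.8890] v=[-3.0178]
Step 8: x=[6.3211] v=[-2.8396]
Step 9: x=[5.8219] v=[-2.4958]
Step 10: x=[5.4206] v=[-2.0064]
Step 11: x=[5.1406] v=[-1.3999]
Step 12: x=[4.9983] v=[-0.7117]
Step 13: x=[5.0019] v=[0.0180]
First v>=0 after going negative at step 13, time=2.6000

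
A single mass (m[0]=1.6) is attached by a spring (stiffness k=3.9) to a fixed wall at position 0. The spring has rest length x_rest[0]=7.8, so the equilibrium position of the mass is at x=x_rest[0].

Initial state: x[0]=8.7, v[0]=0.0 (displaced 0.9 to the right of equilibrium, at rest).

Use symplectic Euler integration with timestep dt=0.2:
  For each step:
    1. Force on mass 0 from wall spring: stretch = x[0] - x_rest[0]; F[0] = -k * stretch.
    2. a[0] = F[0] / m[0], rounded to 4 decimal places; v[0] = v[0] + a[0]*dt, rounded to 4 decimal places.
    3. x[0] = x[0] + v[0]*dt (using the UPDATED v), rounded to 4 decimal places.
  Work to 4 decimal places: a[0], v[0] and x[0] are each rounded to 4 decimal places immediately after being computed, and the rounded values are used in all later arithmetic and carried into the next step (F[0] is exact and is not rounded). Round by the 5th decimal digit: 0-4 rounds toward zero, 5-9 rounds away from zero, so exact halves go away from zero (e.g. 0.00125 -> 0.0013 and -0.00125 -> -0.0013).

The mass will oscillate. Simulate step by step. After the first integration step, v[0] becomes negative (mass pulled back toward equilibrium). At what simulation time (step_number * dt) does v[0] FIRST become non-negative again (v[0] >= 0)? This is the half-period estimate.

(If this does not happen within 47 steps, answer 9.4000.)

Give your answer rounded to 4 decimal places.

Answer: 2.2000

Derivation:
Step 0: x=[8.7000] v=[0.0000]
Step 1: x=[8.6122] v=[-0.4388]
Step 2: x=[8.4453] v=[-0.8347]
Step 3: x=[8.2154] v=[-1.1493]
Step 4: x=[7.9450] v=[-1.3518]
Step 5: x=[7.6605] v=[-1.4225]
Step 6: x=[7.3896] v=[-1.3545]
Step 7: x=[7.1587] v=[-1.1544]
Step 8: x=[6.9903] v=[-0.8418]
Step 9: x=[6.9009] v=[-0.4471]
Step 10: x=[6.8991] v=[-0.0088]
Step 11: x=[6.9852] v=[0.4304]
First v>=0 after going negative at step 11, time=2.2000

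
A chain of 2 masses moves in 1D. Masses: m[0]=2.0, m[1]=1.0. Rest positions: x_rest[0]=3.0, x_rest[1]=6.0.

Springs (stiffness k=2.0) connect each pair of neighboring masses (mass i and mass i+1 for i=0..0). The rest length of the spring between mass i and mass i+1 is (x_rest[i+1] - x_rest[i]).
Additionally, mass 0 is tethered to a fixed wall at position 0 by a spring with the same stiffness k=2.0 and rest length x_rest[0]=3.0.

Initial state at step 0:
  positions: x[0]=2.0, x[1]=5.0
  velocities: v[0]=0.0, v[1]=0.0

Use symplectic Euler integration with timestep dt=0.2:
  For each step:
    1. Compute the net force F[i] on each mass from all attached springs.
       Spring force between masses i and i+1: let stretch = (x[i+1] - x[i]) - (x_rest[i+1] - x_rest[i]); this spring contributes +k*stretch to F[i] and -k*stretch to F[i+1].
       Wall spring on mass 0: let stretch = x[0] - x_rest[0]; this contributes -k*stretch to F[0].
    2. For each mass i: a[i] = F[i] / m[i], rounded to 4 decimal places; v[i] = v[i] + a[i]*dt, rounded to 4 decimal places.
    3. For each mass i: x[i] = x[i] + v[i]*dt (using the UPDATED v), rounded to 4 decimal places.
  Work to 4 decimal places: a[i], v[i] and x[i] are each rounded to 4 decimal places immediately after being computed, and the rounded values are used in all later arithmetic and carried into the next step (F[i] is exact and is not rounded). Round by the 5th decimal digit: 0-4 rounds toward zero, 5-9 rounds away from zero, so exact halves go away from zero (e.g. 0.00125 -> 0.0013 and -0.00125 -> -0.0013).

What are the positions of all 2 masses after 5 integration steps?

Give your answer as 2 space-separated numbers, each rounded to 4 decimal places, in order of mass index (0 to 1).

Answer: 2.4983 5.0983

Derivation:
Step 0: x=[2.0000 5.0000] v=[0.0000 0.0000]
Step 1: x=[2.0400 5.0000] v=[0.2000 0.0000]
Step 2: x=[2.1168 5.0032] v=[0.3840 0.0160]
Step 3: x=[2.2244 5.0155] v=[0.5379 0.0614]
Step 4: x=[2.3546 5.0445] v=[0.6512 0.1450]
Step 5: x=[2.4983 5.0983] v=[0.7183 0.2690]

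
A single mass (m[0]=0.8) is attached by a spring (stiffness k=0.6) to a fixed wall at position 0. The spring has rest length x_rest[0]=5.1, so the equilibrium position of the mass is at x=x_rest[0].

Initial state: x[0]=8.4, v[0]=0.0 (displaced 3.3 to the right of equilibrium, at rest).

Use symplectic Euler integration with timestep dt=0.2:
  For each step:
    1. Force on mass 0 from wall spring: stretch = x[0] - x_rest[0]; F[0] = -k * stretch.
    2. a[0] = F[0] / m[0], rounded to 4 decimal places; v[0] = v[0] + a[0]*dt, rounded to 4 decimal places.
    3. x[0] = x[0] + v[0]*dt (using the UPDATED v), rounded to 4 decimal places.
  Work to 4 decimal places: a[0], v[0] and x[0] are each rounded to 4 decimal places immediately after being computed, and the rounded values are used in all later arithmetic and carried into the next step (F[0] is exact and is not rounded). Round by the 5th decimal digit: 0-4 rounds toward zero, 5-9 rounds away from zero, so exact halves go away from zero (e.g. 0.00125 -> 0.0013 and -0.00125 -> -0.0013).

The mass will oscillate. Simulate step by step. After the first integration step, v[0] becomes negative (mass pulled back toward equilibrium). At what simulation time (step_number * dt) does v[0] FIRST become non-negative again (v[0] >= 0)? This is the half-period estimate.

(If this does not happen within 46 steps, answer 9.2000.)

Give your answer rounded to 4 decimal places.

Answer: 3.8000

Derivation:
Step 0: x=[8.4000] v=[0.0000]
Step 1: x=[8.3010] v=[-0.4950]
Step 2: x=[8.1060] v=[-0.9752]
Step 3: x=[7.8208] v=[-1.4261]
Step 4: x=[7.4540] v=[-1.8342]
Step 5: x=[7.0165] v=[-2.1873]
Step 6: x=[6.5215] v=[-2.4748]
Step 7: x=[5.9839] v=[-2.6880]
Step 8: x=[5.4198] v=[-2.8206]
Step 9: x=[4.8461] v=[-2.8686]
Step 10: x=[4.2800] v=[-2.8305]
Step 11: x=[3.7385] v=[-2.7075]
Step 12: x=[3.2378] v=[-2.5033]
Step 13: x=[2.7930] v=[-2.2240]
Step 14: x=[2.4174] v=[-1.8779]
Step 15: x=[2.1223] v=[-1.4755]
Step 16: x=[1.9165] v=[-1.0288]
Step 17: x=[1.8062] v=[-0.5513]
Step 18: x=[1.7948] v=[-0.0572]
Step 19: x=[1.8825] v=[0.4386]
First v>=0 after going negative at step 19, time=3.8000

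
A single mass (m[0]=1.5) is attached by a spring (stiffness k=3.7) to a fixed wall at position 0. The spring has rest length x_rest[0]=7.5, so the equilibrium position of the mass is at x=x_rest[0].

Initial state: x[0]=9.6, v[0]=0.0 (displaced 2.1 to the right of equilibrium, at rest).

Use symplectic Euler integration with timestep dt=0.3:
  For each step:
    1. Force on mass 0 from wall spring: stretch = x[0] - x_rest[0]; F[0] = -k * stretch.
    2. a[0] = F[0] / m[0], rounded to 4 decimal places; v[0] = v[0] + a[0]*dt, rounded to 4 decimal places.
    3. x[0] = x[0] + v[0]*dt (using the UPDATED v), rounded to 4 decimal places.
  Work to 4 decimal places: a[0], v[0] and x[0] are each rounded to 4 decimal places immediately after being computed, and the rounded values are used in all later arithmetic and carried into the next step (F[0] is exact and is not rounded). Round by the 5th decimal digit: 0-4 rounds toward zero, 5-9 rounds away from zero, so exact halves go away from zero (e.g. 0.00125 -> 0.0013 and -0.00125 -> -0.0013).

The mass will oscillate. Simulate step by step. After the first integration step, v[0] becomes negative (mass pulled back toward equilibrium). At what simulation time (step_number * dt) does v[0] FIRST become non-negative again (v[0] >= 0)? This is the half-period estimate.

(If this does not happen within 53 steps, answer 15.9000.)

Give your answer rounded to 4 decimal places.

Answer: 2.1000

Derivation:
Step 0: x=[9.6000] v=[0.0000]
Step 1: x=[9.1338] v=[-1.5540]
Step 2: x=[8.3049] v=[-2.7630]
Step 3: x=[7.2973] v=[-3.3586]
Step 4: x=[6.3347] v=[-3.2086]
Step 5: x=[5.6308] v=[-2.3463]
Step 6: x=[5.3419] v=[-0.9631]
Step 7: x=[5.5321] v=[0.6339]
First v>=0 after going negative at step 7, time=2.1000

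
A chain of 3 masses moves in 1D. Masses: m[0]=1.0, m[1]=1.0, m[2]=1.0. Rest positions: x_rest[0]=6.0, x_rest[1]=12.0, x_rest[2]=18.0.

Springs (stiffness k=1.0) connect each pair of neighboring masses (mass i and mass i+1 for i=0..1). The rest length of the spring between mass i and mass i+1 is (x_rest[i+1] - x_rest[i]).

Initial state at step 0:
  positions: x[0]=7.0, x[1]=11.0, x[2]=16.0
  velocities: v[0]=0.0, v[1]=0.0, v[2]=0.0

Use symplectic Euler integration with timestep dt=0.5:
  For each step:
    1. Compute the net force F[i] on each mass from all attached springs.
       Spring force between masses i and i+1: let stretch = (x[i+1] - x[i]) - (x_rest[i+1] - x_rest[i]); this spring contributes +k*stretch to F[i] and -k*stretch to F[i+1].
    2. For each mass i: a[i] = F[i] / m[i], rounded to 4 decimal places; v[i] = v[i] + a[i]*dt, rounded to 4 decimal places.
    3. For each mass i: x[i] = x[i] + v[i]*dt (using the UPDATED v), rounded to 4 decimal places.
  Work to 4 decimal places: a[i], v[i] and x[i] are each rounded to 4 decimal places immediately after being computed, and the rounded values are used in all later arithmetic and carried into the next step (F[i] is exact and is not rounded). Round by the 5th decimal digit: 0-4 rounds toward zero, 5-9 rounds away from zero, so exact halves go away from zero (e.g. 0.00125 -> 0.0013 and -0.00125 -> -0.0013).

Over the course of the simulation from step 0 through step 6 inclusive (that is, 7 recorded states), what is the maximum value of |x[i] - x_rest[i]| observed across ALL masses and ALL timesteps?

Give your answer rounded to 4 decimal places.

Answer: 2.0761

Derivation:
Step 0: x=[7.0000 11.0000 16.0000] v=[0.0000 0.0000 0.0000]
Step 1: x=[6.5000 11.2500 16.2500] v=[-1.0000 0.5000 0.5000]
Step 2: x=[5.6875 11.5625 16.7500] v=[-1.6250 0.6250 1.0000]
Step 3: x=[4.8438 11.7032 17.4532] v=[-1.6875 0.2813 1.4063]
Step 4: x=[4.2149 11.5665 18.2189] v=[-1.2578 -0.2734 1.5313]
Step 5: x=[3.9239 11.2550 18.8215] v=[-0.5820 -0.6230 1.2051]
Step 6: x=[3.9657 11.0024 19.0325] v=[0.0836 -0.5053 0.4219]
Max displacement = 2.0761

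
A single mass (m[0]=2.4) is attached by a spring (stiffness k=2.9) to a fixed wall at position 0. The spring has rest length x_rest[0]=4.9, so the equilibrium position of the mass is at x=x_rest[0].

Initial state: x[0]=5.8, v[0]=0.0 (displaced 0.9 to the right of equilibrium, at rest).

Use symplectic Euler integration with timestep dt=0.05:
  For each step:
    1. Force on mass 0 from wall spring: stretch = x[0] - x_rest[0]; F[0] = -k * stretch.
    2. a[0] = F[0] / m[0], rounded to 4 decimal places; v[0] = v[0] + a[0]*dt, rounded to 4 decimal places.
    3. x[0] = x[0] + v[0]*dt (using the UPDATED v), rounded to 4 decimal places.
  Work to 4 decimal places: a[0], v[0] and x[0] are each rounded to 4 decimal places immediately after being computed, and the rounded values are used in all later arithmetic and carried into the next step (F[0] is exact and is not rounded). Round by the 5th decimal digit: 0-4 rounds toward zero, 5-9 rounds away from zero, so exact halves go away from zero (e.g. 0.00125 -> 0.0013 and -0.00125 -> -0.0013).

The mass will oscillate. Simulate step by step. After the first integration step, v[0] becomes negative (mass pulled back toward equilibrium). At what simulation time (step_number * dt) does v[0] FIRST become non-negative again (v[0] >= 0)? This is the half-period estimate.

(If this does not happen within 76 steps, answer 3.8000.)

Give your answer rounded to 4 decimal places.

Answer: 2.9000

Derivation:
Step 0: x=[5.8000] v=[0.0000]
Step 1: x=[5.7973] v=[-0.0544]
Step 2: x=[5.7919] v=[-0.1086]
Step 3: x=[5.7838] v=[-0.1625]
Step 4: x=[5.7730] v=[-0.2159]
Step 5: x=[5.7596] v=[-0.2686]
Step 6: x=[5.7436] v=[-0.3205]
Step 7: x=[5.7250] v=[-0.3715]
Step 8: x=[5.7039] v=[-0.4213]
Step 9: x=[5.6804] v=[-0.4699]
Step 10: x=[5.6545] v=[-0.5171]
Step 11: x=[5.6264] v=[-0.5627]
Step 12: x=[5.5961] v=[-0.6066]
Step 13: x=[5.5637] v=[-0.6487]
Step 14: x=[5.5293] v=[-0.6888]
Step 15: x=[5.4930] v=[-0.7268]
Step 16: x=[5.4549] v=[-0.7626]
Step 17: x=[5.4151] v=[-0.7961]
Step 18: x=[5.3737] v=[-0.8272]
Step 19: x=[5.3309] v=[-0.8558]
Step 20: x=[5.2868] v=[-0.8818]
Step 21: x=[5.2415] v=[-0.9052]
Step 22: x=[5.1952] v=[-0.9258]
Step 23: x=[5.1480] v=[-0.9436]
Step 24: x=[5.1001] v=[-0.9586]
Step 25: x=[5.0516] v=[-0.9707]
Step 26: x=[5.0026] v=[-0.9799]
Step 27: x=[4.9533] v=[-0.9861]
Step 28: x=[4.9038] v=[-0.9893]
Step 29: x=[4.8543] v=[-0.9895]
Step 30: x=[4.8050] v=[-0.9867]
Step 31: x=[4.7560] v=[-0.9810]
Step 32: x=[4.7074] v=[-0.9723]
Step 33: x=[4.6594] v=[-0.9607]
Step 34: x=[4.6121] v=[-0.9462]
Step 35: x=[4.5657] v=[-0.9288]
Step 36: x=[4.5203] v=[-0.9086]
Step 37: x=[4.4760] v=[-0.8857]
Step 38: x=[4.4330] v=[-0.8601]
Step 39: x=[4.3914] v=[-0.8319]
Step 40: x=[4.3513] v=[-0.8012]
Step 41: x=[4.3129] v=[-0.7681]
Step 42: x=[4.2763] v=[-0.7326]
Step 43: x=[4.2416] v=[-0.6949]
Step 44: x=[4.2088] v=[-0.6551]
Step 45: x=[4.1781] v=[-0.6133]
Step 46: x=[4.1496] v=[-0.5697]
Step 47: x=[4.1234] v=[-0.5244]
Step 48: x=[4.0995] v=[-0.4775]
Step 49: x=[4.0780] v=[-0.4291]
Step 50: x=[4.0590] v=[-0.3794]
Step 51: x=[4.0426] v=[-0.3286]
Step 52: x=[4.0288] v=[-0.2768]
Step 53: x=[4.0176] v=[-0.2242]
Step 54: x=[4.0091] v=[-0.1709]
Step 55: x=[4.0032] v=[-0.1171]
Step 56: x=[4.0001] v=[-0.0629]
Step 57: x=[3.9997] v=[-0.0085]
Step 58: x=[4.0020] v=[0.0459]
First v>=0 after going negative at step 58, time=2.9000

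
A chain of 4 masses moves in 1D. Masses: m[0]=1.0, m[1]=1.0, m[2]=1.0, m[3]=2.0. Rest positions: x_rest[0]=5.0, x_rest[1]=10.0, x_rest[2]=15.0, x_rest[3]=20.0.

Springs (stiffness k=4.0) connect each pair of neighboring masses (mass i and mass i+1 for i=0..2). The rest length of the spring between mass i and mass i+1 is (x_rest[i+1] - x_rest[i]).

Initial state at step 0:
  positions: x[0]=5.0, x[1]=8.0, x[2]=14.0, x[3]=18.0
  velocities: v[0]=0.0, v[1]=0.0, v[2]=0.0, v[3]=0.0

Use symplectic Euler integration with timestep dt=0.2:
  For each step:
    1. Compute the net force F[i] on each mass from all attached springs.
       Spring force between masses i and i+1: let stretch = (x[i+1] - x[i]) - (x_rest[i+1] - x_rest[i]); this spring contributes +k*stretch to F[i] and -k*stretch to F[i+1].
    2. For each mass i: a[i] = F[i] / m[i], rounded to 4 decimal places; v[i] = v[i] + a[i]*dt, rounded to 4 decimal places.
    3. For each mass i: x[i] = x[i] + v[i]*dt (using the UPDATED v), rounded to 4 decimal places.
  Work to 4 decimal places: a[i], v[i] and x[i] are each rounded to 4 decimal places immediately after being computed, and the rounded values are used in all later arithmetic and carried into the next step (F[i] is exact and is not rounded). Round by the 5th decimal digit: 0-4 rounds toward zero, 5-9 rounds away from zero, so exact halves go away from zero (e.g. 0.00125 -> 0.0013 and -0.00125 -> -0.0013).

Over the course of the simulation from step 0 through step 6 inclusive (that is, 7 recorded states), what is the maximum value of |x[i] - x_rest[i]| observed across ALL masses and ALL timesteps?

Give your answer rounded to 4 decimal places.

Answer: 2.0675

Derivation:
Step 0: x=[5.0000 8.0000 14.0000 18.0000] v=[0.0000 0.0000 0.0000 0.0000]
Step 1: x=[4.6800 8.4800 13.6800 18.0800] v=[-1.6000 2.4000 -1.6000 0.4000]
Step 2: x=[4.1680 9.1840 13.2320 18.2080] v=[-2.5600 3.5200 -2.2400 0.6400]
Step 3: x=[3.6586 9.7331 12.9325 18.3379] v=[-2.5472 2.7456 -1.4976 0.6496]
Step 4: x=[3.3211 9.8222 12.9859 18.4354] v=[-1.6876 0.4455 0.2672 0.4874]
Step 5: x=[3.2238 9.3773 13.4051 18.4969] v=[-0.4867 -2.2244 2.0958 0.3076]
Step 6: x=[3.3110 8.5923 13.9945 18.5511] v=[0.4361 -3.9250 2.9470 0.2709]
Max displacement = 2.0675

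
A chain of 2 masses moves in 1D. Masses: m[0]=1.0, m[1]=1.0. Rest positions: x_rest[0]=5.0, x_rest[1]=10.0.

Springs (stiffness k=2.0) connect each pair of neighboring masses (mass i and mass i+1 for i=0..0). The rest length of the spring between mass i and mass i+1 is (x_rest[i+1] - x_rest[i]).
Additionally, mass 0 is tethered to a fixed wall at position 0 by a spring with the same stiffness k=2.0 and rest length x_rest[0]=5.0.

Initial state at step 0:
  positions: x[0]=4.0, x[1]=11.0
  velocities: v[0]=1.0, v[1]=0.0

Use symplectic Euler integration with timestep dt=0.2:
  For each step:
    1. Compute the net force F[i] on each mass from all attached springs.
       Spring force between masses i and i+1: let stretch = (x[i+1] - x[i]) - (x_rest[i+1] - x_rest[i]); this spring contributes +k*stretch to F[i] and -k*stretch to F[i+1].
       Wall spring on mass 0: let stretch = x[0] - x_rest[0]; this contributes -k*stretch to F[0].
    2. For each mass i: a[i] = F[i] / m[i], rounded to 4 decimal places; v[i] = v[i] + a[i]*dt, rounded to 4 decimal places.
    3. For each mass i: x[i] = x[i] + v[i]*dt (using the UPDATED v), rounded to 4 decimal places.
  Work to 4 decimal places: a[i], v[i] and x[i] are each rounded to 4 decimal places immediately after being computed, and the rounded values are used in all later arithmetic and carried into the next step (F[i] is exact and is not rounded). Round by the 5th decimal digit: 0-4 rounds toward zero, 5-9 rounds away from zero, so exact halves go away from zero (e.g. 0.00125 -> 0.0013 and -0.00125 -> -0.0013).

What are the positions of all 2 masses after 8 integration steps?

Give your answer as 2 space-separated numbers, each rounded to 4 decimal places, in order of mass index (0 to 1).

Answer: 6.0090 10.1078

Derivation:
Step 0: x=[4.0000 11.0000] v=[1.0000 0.0000]
Step 1: x=[4.4400 10.8400] v=[2.2000 -0.8000]
Step 2: x=[5.0368 10.5680] v=[2.9840 -1.3600]
Step 3: x=[5.6732 10.2535] v=[3.1818 -1.5725]
Step 4: x=[6.2221 9.9726] v=[2.7446 -1.4046]
Step 5: x=[6.5733 9.7916] v=[1.7560 -0.9048]
Step 6: x=[6.6561 9.7532] v=[0.4140 -0.1921]
Step 7: x=[6.4542 9.8670] v=[-1.0096 0.5691]
Step 8: x=[6.0090 10.1078] v=[-2.2262 1.2040]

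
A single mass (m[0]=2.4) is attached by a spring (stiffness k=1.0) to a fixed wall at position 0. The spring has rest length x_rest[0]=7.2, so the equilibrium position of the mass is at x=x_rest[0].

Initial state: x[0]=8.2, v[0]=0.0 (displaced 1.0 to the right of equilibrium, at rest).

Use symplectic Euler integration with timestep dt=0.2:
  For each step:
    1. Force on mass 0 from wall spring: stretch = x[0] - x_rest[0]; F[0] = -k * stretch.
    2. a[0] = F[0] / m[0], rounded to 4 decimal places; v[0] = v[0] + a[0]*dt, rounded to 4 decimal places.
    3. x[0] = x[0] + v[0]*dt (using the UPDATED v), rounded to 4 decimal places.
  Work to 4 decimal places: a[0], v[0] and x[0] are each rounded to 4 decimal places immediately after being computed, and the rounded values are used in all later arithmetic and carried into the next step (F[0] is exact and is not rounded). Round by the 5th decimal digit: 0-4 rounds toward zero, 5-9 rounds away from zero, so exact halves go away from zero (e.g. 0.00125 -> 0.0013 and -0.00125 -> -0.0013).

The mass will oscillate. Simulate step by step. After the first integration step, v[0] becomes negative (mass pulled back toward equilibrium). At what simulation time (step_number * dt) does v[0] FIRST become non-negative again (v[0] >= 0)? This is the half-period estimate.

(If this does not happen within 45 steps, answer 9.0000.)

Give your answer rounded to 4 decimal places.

Answer: 5.0000

Derivation:
Step 0: x=[8.2000] v=[0.0000]
Step 1: x=[8.1833] v=[-0.0833]
Step 2: x=[8.1503] v=[-0.1652]
Step 3: x=[8.1014] v=[-0.2444]
Step 4: x=[8.0375] v=[-0.3195]
Step 5: x=[7.9596] v=[-0.3893]
Step 6: x=[7.8691] v=[-0.4526]
Step 7: x=[7.7674] v=[-0.5084]
Step 8: x=[7.6563] v=[-0.5557]
Step 9: x=[7.5376] v=[-0.5937]
Step 10: x=[7.4132] v=[-0.6218]
Step 11: x=[7.2853] v=[-0.6396]
Step 12: x=[7.1560] v=[-0.6467]
Step 13: x=[7.0274] v=[-0.6430]
Step 14: x=[6.9017] v=[-0.6286]
Step 15: x=[6.7810] v=[-0.6037]
Step 16: x=[6.6672] v=[-0.5688]
Step 17: x=[6.5623] v=[-0.5244]
Step 18: x=[6.4680] v=[-0.4713]
Step 19: x=[6.3859] v=[-0.4103]
Step 20: x=[6.3174] v=[-0.3425]
Step 21: x=[6.2636] v=[-0.2689]
Step 22: x=[6.2254] v=[-0.1909]
Step 23: x=[6.2035] v=[-0.1097]
Step 24: x=[6.1982] v=[-0.0267]
Step 25: x=[6.2096] v=[0.0568]
First v>=0 after going negative at step 25, time=5.0000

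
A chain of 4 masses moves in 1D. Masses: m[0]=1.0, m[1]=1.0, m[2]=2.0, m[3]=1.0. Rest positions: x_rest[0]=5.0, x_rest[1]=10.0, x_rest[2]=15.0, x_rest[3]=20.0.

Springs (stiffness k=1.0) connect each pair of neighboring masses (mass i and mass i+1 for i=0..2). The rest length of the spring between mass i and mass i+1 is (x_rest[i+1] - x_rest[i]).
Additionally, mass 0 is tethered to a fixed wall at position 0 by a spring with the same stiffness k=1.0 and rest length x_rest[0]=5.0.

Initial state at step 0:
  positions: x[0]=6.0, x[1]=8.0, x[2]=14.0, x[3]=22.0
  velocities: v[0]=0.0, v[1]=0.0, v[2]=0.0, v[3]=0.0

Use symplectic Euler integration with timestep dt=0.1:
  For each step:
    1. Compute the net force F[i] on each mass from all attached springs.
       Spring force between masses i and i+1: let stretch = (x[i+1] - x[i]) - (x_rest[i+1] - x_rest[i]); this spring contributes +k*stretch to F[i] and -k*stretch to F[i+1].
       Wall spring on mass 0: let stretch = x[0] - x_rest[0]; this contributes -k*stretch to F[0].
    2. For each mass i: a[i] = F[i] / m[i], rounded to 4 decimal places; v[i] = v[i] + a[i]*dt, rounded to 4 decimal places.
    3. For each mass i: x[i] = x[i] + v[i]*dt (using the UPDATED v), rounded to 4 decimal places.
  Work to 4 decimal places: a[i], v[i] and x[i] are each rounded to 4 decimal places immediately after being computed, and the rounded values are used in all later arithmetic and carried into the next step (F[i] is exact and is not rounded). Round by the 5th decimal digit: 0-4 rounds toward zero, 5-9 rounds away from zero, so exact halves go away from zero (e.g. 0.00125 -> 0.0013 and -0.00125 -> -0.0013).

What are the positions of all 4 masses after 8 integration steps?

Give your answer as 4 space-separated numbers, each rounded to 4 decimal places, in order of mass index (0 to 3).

Answer: 4.7964 9.2240 14.3484 21.0020

Derivation:
Step 0: x=[6.0000 8.0000 14.0000 22.0000] v=[0.0000 0.0000 0.0000 0.0000]
Step 1: x=[5.9600 8.0400 14.0100 21.9700] v=[-0.4000 0.4000 0.1000 -0.3000]
Step 2: x=[5.8812 8.1189 14.0300 21.9104] v=[-0.7880 0.7890 0.1995 -0.5960]
Step 3: x=[5.7660 8.2345 14.0598 21.8220] v=[-1.1524 1.1563 0.2980 -0.8840]
Step 4: x=[5.6178 8.3837 14.0993 21.7060] v=[-1.4822 1.4920 0.3949 -1.1602]
Step 5: x=[5.4411 8.5624 14.1483 21.5639] v=[-1.7674 1.7870 0.4895 -1.4209]
Step 6: x=[5.2412 8.7658 14.2064 21.3977] v=[-1.9994 2.0335 0.5810 -1.6625]
Step 7: x=[5.0241 8.9883 14.2733 21.2095] v=[-2.1711 2.2251 0.6685 -1.8816]
Step 8: x=[4.7964 9.2240 14.3484 21.0020] v=[-2.2771 2.3572 0.7511 -2.0752]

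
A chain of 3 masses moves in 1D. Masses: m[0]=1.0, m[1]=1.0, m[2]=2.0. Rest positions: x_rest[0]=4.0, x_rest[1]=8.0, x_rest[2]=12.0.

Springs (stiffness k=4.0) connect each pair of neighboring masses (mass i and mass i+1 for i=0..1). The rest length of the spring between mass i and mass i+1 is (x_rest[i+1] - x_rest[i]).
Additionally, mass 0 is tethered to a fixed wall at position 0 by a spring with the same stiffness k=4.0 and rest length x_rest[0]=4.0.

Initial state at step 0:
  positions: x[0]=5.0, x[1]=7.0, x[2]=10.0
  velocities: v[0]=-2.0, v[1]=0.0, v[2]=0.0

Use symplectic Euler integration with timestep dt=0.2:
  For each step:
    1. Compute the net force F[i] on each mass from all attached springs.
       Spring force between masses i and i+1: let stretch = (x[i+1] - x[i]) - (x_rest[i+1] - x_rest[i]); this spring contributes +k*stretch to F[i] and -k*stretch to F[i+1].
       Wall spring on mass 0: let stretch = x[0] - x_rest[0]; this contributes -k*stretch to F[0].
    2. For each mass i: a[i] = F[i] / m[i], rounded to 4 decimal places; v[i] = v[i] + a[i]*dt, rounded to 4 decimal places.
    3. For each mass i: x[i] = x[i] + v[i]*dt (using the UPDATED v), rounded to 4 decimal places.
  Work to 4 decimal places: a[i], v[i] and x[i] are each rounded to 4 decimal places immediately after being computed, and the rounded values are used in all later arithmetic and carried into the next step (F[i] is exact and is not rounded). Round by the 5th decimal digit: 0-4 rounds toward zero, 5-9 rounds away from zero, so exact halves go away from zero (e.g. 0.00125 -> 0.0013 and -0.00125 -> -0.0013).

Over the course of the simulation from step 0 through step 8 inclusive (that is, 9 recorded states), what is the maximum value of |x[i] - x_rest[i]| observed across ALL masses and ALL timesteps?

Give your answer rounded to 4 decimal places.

Step 0: x=[5.0000 7.0000 10.0000] v=[-2.0000 0.0000 0.0000]
Step 1: x=[4.1200 7.1600 10.0800] v=[-4.4000 0.8000 0.4000]
Step 2: x=[3.0672 7.3008 10.2464] v=[-5.2640 0.7040 0.8320]
Step 3: x=[2.2010 7.2355 10.4972] v=[-4.3309 -0.3264 1.2538]
Step 4: x=[1.7882 6.8866 10.8070] v=[-2.0641 -1.7446 1.5491]
Step 5: x=[1.9050 6.3492 11.1232] v=[0.5841 -2.6870 1.5809]
Step 6: x=[2.4281 5.8646 11.3775] v=[2.6155 -2.4232 1.2713]
Step 7: x=[3.1125 5.7122 11.5107] v=[3.4222 -0.7621 0.6661]
Step 8: x=[3.7149 6.0716 11.5000] v=[3.0120 1.7969 -0.0533]
Max displacement = 2.2878

Answer: 2.2878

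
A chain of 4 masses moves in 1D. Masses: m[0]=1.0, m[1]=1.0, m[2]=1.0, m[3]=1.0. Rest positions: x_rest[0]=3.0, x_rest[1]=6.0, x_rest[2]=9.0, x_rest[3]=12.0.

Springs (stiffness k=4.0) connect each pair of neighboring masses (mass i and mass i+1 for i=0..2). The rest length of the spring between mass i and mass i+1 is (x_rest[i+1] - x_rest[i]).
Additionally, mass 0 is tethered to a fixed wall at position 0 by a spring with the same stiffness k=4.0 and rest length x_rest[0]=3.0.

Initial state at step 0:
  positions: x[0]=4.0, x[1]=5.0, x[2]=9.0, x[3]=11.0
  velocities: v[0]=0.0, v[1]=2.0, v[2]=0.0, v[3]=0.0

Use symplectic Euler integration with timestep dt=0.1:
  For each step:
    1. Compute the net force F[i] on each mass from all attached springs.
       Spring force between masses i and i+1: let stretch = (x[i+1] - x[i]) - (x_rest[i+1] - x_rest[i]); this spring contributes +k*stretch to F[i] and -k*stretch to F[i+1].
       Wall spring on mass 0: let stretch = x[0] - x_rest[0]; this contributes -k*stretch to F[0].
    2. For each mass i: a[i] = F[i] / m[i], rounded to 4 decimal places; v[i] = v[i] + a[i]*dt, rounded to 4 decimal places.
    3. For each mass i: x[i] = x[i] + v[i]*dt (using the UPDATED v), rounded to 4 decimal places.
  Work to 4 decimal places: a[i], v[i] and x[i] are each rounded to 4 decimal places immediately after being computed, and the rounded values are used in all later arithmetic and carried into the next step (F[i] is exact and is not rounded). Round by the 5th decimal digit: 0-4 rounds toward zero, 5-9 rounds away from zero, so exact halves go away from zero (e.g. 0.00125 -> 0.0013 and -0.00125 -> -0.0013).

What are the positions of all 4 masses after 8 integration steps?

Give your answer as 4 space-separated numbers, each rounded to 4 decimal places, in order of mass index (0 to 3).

Step 0: x=[4.0000 5.0000 9.0000 11.0000] v=[0.0000 2.0000 0.0000 0.0000]
Step 1: x=[3.8800 5.3200 8.9200 11.0400] v=[-1.2000 3.2000 -0.8000 0.4000]
Step 2: x=[3.6624 5.7264 8.7808 11.1152] v=[-2.1760 4.0640 -1.3920 0.7520]
Step 3: x=[3.3809 6.1724 8.6128 11.2170] v=[-2.8154 4.4602 -1.6800 1.0182]
Step 4: x=[3.0758 6.6044 8.4514 11.3347] v=[-3.0512 4.3198 -1.6145 1.1765]
Step 5: x=[2.7888 6.9691 8.3314 11.4570] v=[-2.8701 3.6472 -1.2000 1.2232]
Step 6: x=[2.5575 7.2211 8.2819 11.5743] v=[-2.3135 2.5200 -0.4947 1.1730]
Step 7: x=[2.4104 7.3290 8.3217 11.6799] v=[-1.4711 1.0789 0.3979 1.0560]
Step 8: x=[2.3636 7.2799 8.4561 11.7712] v=[-0.4678 -0.4915 1.3441 0.9127]

Answer: 2.3636 7.2799 8.4561 11.7712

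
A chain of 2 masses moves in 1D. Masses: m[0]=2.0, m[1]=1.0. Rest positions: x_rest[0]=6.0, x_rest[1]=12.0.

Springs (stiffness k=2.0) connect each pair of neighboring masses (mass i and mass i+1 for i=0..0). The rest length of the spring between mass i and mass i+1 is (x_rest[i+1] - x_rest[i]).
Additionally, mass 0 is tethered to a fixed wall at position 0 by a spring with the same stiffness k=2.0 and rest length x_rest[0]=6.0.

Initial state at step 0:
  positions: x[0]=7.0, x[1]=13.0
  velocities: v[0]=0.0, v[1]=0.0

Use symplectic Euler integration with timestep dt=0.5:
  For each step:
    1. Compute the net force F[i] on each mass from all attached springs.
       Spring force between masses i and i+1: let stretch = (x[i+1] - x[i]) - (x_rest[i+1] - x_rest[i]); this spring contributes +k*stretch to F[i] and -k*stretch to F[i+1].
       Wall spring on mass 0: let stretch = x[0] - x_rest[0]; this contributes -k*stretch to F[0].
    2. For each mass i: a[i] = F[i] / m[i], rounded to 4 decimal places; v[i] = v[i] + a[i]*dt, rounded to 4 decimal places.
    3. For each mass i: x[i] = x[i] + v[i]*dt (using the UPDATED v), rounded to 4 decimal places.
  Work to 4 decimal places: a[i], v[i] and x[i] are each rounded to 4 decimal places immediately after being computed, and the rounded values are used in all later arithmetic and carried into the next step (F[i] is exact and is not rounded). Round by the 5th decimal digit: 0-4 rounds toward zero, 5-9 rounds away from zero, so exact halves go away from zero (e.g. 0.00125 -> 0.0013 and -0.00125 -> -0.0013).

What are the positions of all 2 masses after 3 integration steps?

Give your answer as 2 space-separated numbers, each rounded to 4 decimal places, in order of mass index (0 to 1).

Step 0: x=[7.0000 13.0000] v=[0.0000 0.0000]
Step 1: x=[6.7500 13.0000] v=[-0.5000 0.0000]
Step 2: x=[6.3750 12.8750] v=[-0.7500 -0.2500]
Step 3: x=[6.0313 12.5000] v=[-0.6875 -0.7500]

Answer: 6.0313 12.5000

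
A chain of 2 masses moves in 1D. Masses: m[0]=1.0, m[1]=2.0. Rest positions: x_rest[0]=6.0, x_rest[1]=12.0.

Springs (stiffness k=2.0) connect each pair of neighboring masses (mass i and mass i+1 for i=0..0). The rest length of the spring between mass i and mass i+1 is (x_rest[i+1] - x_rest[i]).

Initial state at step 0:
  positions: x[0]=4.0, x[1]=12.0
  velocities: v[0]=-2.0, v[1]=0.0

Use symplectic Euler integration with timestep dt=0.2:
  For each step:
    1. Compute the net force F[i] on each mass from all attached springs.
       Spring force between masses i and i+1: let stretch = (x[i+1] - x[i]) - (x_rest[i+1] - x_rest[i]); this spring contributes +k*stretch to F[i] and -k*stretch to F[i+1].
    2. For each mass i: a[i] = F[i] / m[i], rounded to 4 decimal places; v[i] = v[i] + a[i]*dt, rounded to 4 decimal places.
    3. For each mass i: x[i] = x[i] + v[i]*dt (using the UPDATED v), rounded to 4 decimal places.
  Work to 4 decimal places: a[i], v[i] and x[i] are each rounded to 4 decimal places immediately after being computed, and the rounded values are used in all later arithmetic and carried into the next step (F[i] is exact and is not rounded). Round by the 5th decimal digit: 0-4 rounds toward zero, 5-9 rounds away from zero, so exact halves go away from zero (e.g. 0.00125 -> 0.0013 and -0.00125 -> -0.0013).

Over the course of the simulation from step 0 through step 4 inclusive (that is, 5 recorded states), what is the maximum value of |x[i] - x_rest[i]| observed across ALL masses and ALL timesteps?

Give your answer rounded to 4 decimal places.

Step 0: x=[4.0000 12.0000] v=[-2.0000 0.0000]
Step 1: x=[3.7600 11.9200] v=[-1.2000 -0.4000]
Step 2: x=[3.6928 11.7536] v=[-0.3360 -0.8320]
Step 3: x=[3.7905 11.5048] v=[0.4883 -1.2442]
Step 4: x=[4.0253 11.1874] v=[1.1740 -1.5871]
Max displacement = 2.3072

Answer: 2.3072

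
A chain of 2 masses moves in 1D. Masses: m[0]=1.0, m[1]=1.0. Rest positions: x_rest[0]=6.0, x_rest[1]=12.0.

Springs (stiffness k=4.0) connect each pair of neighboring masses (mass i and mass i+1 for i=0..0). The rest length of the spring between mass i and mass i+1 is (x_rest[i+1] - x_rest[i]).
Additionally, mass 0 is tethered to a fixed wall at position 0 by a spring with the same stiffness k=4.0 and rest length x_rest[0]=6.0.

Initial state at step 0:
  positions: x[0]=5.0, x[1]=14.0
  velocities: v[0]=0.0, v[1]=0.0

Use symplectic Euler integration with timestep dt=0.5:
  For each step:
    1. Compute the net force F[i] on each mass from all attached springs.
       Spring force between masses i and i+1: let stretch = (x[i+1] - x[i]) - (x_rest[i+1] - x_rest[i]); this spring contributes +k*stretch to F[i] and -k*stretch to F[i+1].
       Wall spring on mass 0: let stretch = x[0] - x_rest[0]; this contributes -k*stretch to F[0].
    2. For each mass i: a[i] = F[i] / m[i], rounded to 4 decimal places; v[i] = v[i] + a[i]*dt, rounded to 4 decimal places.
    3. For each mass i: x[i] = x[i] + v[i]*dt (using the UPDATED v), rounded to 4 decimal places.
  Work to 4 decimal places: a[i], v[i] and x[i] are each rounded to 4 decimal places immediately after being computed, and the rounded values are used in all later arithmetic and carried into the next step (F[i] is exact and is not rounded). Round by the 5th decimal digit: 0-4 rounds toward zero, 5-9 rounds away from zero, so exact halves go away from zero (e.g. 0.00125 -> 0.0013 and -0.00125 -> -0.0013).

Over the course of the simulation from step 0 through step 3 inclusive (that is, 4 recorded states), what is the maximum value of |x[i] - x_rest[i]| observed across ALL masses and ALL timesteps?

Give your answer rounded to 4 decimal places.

Step 0: x=[5.0000 14.0000] v=[0.0000 0.0000]
Step 1: x=[9.0000 11.0000] v=[8.0000 -6.0000]
Step 2: x=[6.0000 12.0000] v=[-6.0000 2.0000]
Step 3: x=[3.0000 13.0000] v=[-6.0000 2.0000]
Max displacement = 3.0000

Answer: 3.0000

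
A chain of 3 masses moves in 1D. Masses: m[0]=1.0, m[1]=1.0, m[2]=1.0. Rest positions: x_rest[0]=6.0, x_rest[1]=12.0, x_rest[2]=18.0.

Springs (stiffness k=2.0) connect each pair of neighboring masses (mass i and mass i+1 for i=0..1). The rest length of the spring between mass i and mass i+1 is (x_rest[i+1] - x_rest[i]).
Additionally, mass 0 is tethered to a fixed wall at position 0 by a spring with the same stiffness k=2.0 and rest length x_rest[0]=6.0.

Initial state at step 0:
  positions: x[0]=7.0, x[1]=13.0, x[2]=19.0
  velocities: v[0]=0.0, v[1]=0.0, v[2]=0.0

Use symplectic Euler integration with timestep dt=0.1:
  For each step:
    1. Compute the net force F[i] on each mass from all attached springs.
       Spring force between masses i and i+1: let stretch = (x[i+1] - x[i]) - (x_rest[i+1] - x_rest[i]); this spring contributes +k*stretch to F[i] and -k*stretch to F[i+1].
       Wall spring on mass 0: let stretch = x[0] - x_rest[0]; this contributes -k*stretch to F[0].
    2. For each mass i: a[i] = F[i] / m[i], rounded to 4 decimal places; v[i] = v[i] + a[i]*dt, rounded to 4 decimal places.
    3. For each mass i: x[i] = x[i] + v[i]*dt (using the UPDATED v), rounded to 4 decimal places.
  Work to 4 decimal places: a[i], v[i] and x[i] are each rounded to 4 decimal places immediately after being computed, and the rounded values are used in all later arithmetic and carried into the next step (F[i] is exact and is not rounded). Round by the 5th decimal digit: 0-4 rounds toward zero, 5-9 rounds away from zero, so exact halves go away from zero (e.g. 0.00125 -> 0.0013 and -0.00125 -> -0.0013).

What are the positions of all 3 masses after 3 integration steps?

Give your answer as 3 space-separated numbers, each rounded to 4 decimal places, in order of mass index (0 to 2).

Answer: 6.8840 12.9980 19.0000

Derivation:
Step 0: x=[7.0000 13.0000 19.0000] v=[0.0000 0.0000 0.0000]
Step 1: x=[6.9800 13.0000 19.0000] v=[-0.2000 0.0000 0.0000]
Step 2: x=[6.9408 12.9996 19.0000] v=[-0.3920 -0.0040 0.0000]
Step 3: x=[6.8840 12.9980 19.0000] v=[-0.5684 -0.0157 -0.0001]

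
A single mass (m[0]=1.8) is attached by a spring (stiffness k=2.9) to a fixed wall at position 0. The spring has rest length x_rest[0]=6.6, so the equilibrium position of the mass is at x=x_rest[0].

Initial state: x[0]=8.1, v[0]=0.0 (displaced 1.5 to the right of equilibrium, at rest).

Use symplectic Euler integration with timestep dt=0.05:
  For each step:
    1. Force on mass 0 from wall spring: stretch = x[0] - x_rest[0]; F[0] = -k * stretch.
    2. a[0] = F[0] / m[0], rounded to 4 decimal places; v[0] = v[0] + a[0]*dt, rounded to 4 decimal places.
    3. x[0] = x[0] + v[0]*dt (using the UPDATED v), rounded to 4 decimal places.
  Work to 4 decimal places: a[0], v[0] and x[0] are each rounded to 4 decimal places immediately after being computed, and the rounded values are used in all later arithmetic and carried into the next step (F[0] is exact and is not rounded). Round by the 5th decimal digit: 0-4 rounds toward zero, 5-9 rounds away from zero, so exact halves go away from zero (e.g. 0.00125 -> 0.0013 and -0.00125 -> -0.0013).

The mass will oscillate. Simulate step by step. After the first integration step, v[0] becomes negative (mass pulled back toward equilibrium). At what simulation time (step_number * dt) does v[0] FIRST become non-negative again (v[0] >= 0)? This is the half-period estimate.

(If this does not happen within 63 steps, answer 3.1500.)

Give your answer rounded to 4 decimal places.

Step 0: x=[8.1000] v=[0.0000]
Step 1: x=[8.0940] v=[-0.1208]
Step 2: x=[8.0819] v=[-0.2412]
Step 3: x=[8.0639] v=[-0.3606]
Step 4: x=[8.0400] v=[-0.4785]
Step 5: x=[8.0103] v=[-0.5945]
Step 6: x=[7.9749] v=[-0.7081]
Step 7: x=[7.9340] v=[-0.8189]
Step 8: x=[7.8877] v=[-0.9264]
Step 9: x=[7.8362] v=[-1.0301]
Step 10: x=[7.7797] v=[-1.1297]
Step 11: x=[7.7185] v=[-1.2247]
Step 12: x=[7.6528] v=[-1.3148]
Step 13: x=[7.5828] v=[-1.3996]
Step 14: x=[7.5089] v=[-1.4788]
Step 15: x=[7.4313] v=[-1.5520]
Step 16: x=[7.3504] v=[-1.6190]
Step 17: x=[7.2664] v=[-1.6795]
Step 18: x=[7.1797] v=[-1.7332]
Step 19: x=[7.0907] v=[-1.7799]
Step 20: x=[6.9997] v=[-1.8194]
Step 21: x=[6.9071] v=[-1.8516]
Step 22: x=[6.8133] v=[-1.8763]
Step 23: x=[6.7186] v=[-1.8935]
Step 24: x=[6.6234] v=[-1.9031]
Step 25: x=[6.5282] v=[-1.9050]
Step 26: x=[6.4332] v=[-1.8992]
Step 27: x=[6.3389] v=[-1.8858]
Step 28: x=[6.2457] v=[-1.8648]
Step 29: x=[6.1539] v=[-1.8363]
Step 30: x=[6.0639] v=[-1.8004]
Step 31: x=[5.9760] v=[-1.7572]
Step 32: x=[5.8907] v=[-1.7069]
Step 33: x=[5.8082] v=[-1.6498]
Step 34: x=[5.7289] v=[-1.5860]
Step 35: x=[5.6531] v=[-1.5158]
Step 36: x=[5.5811] v=[-1.4395]
Step 37: x=[5.5132] v=[-1.3574]
Step 38: x=[5.4497] v=[-1.2699]
Step 39: x=[5.3908] v=[-1.1772]
Step 40: x=[5.3368] v=[-1.0798]
Step 41: x=[5.2879] v=[-0.9780]
Step 42: x=[5.2443] v=[-0.8723]
Step 43: x=[5.2061] v=[-0.7631]
Step 44: x=[5.1736] v=[-0.6508]
Step 45: x=[5.1468] v=[-0.5359]
Step 46: x=[5.1259] v=[-0.4188]
Step 47: x=[5.1109] v=[-0.3001]
Step 48: x=[5.1019] v=[-0.1801]
Step 49: x=[5.0989] v=[-0.0594]
Step 50: x=[5.1020] v=[0.0615]
First v>=0 after going negative at step 50, time=2.5000

Answer: 2.5000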